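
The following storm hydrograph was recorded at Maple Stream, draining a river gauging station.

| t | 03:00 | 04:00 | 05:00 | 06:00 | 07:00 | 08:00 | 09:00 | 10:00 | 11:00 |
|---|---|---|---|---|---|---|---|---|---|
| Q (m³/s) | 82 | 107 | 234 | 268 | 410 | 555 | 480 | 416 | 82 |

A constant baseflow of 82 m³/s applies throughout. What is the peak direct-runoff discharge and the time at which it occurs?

Q_p = 473.0 m³/s at t = 08:00

Subtracting baseflow gives direct-runoff ordinates: 0.0, 25.0, 152.0, 186.0, 328.0, 473.0, 398.0, 334.0, 0.0 m³/s.
The maximum is 473.0 m³/s, occurring at the reading for t = 08:00.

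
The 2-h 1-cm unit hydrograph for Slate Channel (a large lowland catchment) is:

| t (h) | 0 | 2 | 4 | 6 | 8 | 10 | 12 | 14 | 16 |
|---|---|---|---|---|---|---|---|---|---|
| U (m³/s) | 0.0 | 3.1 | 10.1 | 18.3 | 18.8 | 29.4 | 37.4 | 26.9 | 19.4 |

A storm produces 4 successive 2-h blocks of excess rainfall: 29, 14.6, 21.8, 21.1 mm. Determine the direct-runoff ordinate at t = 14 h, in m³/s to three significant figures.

Q ≈ 236 m³/s

By discrete convolution, Q_j = Σ (P_i / 10 mm) · U_{j−i}.
At t = 14 h (j=7): Q = (29/10)·26.9 + (14.6/10)·37.4 + (21.8/10)·29.4 + (21.1/10)·18.8 = 236 m³/s.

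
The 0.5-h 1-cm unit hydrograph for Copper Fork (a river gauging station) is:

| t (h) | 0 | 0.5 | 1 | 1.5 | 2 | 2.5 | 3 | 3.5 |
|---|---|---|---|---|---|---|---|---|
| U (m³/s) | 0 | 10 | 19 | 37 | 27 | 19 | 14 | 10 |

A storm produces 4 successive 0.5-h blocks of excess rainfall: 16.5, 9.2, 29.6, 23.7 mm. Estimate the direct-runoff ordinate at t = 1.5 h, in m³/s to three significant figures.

Q ≈ 108 m³/s

By discrete convolution, Q_j = Σ (P_i / 10 mm) · U_{j−i}.
At t = 1.5 h (j=3): Q = (16.5/10)·37 + (9.2/10)·19 + (29.6/10)·10 + (23.7/10)·0 = 108 m³/s.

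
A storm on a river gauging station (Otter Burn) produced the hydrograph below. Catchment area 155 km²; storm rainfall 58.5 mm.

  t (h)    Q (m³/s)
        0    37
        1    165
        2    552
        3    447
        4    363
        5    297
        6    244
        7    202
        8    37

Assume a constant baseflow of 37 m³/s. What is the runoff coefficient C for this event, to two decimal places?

ΣQ_DR = 2011 m³/s; V = ΣQ_DR·Δt = 7.240 × 10^6 m³.
Runoff depth d = V / A = 46.71 mm.
C = d / P = 46.71 / 58.5 = 0.80.

C ≈ 0.80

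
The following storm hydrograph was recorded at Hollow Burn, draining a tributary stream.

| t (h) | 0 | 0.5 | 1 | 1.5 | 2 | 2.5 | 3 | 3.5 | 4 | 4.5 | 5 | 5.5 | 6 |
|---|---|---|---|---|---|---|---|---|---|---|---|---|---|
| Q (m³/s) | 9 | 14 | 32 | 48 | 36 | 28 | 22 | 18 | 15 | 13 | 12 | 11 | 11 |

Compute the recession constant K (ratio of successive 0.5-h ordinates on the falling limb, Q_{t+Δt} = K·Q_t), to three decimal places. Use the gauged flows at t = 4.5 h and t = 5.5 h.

K ≈ 0.920

Using the recession-limb readings at t = 4.5 h and t = 5.5 h: Q falls from 13 to 11 m³/s over 2 intervals.
K = (Q₂/Q₁)^(1/2) = (11/13)^(1/2) = 0.920.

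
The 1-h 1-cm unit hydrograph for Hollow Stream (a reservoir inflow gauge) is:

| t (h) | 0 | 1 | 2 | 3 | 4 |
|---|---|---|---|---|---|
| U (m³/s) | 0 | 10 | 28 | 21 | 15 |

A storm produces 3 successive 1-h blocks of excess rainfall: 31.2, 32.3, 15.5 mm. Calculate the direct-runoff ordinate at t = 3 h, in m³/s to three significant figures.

Q ≈ 171 m³/s

By discrete convolution, Q_j = Σ (P_i / 10 mm) · U_{j−i}.
At t = 3 h (j=3): Q = (31.2/10)·21 + (32.3/10)·28 + (15.5/10)·10 = 171 m³/s.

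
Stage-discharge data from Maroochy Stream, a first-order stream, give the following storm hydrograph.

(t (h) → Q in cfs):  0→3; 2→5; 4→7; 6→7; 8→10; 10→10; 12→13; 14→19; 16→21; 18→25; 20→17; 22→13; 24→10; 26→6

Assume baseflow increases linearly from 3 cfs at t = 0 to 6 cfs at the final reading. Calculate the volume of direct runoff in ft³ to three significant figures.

V ≈ 7.42 × 10^5 ft³

Direct-runoff ordinates (Q − Q_b): 0.00, 1.77, 3.54, 3.31, 6.08, 5.85, 8.62, 14.38, 16.15, 19.92, 11.69, 7.46, 4.23, 0.00 cfs.
ΣQ_DR = 103.0 cfs.
With Δt = 2 h = 7200 s, V = ΣQ_DR · Δt = 103.0 × 7200 = 7.42 × 10^5 ft³.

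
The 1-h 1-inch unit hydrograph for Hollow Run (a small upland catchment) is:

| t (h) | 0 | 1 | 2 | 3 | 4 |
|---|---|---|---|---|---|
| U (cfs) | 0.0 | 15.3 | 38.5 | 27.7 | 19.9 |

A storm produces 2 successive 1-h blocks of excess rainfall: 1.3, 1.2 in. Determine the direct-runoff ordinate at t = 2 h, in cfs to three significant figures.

Q ≈ 68.4 cfs

By discrete convolution, Q_j = Σ (P_i / 1 in) · U_{j−i}.
At t = 2 h (j=2): Q = (1.3/1)·38.5 + (1.2/1)·15.3 = 68.4 cfs.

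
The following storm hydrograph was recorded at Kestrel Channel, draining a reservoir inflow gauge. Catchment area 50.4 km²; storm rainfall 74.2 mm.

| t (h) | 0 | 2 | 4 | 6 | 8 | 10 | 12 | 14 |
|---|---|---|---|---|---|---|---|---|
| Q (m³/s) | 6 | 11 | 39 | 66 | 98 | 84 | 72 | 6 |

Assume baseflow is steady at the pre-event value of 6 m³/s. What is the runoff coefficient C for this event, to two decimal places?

C ≈ 0.64

ΣQ_DR = 334.0 m³/s; V = ΣQ_DR·Δt = 2.405 × 10^6 m³.
Runoff depth d = V / A = 47.71 mm.
C = d / P = 47.71 / 74.2 = 0.64.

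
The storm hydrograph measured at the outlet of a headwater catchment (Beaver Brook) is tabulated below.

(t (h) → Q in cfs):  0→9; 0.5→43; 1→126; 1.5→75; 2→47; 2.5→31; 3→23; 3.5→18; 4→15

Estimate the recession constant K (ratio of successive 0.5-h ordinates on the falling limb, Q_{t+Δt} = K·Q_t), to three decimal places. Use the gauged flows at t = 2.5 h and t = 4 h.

K ≈ 0.785

Using the recession-limb readings at t = 2.5 h and t = 4 h: Q falls from 31 to 15 cfs over 3 intervals.
K = (Q₂/Q₁)^(1/3) = (15/31)^(1/3) = 0.785.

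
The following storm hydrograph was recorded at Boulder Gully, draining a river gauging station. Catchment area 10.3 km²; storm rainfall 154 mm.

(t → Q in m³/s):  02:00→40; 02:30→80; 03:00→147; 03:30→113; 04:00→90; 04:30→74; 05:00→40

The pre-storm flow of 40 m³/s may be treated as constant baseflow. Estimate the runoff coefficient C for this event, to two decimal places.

C ≈ 0.34

ΣQ_DR = 304.0 m³/s; V = ΣQ_DR·Δt = 5.472 × 10^5 m³.
Runoff depth d = V / A = 53.13 mm.
C = d / P = 53.13 / 154 = 0.34.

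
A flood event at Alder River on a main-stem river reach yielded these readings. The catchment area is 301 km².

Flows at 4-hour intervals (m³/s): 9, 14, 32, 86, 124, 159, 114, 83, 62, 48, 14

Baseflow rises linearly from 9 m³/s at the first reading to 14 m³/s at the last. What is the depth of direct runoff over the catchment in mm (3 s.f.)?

Direct runoff: 0.00, 4.50, 22.00, 75.50, 113.00, 147.50, 102.00, 70.50, 49.00, 34.50, 0.00 m³/s; ΣQ_DR = 618.5 m³/s.
V = ΣQ_DR · Δt = 618.5 × 14400 s = 8.906 × 10^6 m³.
Over A = 301 km², depth = V / A = 29.6 mm.

d ≈ 29.6 mm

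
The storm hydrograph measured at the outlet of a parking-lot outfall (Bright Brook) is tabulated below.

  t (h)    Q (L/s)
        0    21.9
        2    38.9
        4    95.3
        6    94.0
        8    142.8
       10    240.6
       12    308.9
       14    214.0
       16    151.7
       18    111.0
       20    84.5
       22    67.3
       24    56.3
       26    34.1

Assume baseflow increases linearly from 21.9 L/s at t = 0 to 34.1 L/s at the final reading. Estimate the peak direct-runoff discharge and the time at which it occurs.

Subtracting baseflow gives direct-runoff ordinates: 0.00, 16.06, 71.52, 69.28, 117.15, 214.01, 281.37, 185.53, 122.29, 80.65, 53.22, 35.08, 23.14, 0.00 L/s.
The maximum is 281.37 L/s, occurring at the reading for t = 12 h.

Q_p = 281.37 L/s at t = 12 h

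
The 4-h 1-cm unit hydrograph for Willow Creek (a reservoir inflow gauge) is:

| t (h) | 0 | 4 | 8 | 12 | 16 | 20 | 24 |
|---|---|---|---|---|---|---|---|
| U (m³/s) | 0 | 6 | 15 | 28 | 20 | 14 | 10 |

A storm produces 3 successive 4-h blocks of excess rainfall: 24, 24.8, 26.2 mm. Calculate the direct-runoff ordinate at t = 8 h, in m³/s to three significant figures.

By discrete convolution, Q_j = Σ (P_i / 10 mm) · U_{j−i}.
At t = 8 h (j=2): Q = (24/10)·15 + (24.8/10)·6 + (26.2/10)·0 = 50.9 m³/s.

Q ≈ 50.9 m³/s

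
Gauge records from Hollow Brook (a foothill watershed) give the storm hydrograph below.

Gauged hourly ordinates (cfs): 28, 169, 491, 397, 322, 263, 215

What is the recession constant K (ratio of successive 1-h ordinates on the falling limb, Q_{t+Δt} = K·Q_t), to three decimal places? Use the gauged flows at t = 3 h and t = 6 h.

Using the recession-limb readings at t = 3 h and t = 6 h: Q falls from 397 to 215 cfs over 3 intervals.
K = (Q₂/Q₁)^(1/3) = (215/397)^(1/3) = 0.815.

K ≈ 0.815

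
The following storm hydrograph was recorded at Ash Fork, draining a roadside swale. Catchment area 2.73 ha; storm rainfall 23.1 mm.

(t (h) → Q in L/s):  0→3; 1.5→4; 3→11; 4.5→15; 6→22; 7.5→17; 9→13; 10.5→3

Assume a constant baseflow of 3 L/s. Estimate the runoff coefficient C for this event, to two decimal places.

C ≈ 0.55

ΣQ_DR = 64.00 L/s; V = ΣQ_DR·Δt = 3.456 × 10^5 L.
Runoff depth d = V / A = 12.66 mm.
C = d / P = 12.66 / 23.1 = 0.55.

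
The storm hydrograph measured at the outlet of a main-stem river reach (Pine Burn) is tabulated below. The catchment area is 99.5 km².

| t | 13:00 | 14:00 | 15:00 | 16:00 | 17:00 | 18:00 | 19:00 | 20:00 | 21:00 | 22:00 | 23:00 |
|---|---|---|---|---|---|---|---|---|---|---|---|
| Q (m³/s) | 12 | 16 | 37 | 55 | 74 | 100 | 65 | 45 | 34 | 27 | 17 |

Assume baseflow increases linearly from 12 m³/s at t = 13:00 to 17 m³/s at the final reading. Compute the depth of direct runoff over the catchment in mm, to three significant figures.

Direct runoff: 0.00, 3.50, 24.00, 41.50, 60.00, 85.50, 50.00, 29.50, 18.00, 10.50, 0.00 m³/s; ΣQ_DR = 322.5 m³/s.
V = ΣQ_DR · Δt = 322.5 × 3600 s = 1.161 × 10^6 m³.
Over A = 99.5 km², depth = V / A = 11.7 mm.

d ≈ 11.7 mm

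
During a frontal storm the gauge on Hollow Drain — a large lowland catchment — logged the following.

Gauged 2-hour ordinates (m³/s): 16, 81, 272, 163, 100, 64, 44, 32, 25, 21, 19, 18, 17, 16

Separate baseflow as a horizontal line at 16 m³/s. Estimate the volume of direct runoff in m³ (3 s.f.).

Direct-runoff ordinates (Q − Q_b): 0.0, 65.0, 256.0, 147.0, 84.0, 48.0, 28.0, 16.0, 9.0, 5.0, 3.0, 2.0, 1.0, 0.0 m³/s.
ΣQ_DR = 664.0 m³/s.
With Δt = 2 h = 7200 s, V = ΣQ_DR · Δt = 664.0 × 7200 = 4.78 × 10^6 m³.

V ≈ 4.78 × 10^6 m³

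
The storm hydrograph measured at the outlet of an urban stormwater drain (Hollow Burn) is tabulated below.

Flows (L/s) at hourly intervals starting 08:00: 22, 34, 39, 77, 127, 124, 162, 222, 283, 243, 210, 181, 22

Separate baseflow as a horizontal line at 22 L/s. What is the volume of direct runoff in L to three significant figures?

Direct-runoff ordinates (Q − Q_b): 0.0, 12.0, 17.0, 55.0, 105.0, 102.0, 140.0, 200.0, 261.0, 221.0, 188.0, 159.0, 0.0 L/s.
ΣQ_DR = 1460 L/s.
With Δt = 1 h = 3600 s, V = ΣQ_DR · Δt = 1460 × 3600 = 5.26 × 10^6 L.

V ≈ 5.26 × 10^6 L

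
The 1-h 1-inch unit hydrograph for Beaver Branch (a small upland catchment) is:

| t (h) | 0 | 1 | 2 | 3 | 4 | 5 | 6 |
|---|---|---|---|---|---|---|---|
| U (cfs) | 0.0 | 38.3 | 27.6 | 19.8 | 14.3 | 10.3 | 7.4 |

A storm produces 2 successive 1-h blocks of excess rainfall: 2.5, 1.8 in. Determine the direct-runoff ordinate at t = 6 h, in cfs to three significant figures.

By discrete convolution, Q_j = Σ (P_i / 1 in) · U_{j−i}.
At t = 6 h (j=6): Q = (2.5/1)·7.4 + (1.8/1)·10.3 = 37.0 cfs.

Q ≈ 37.0 cfs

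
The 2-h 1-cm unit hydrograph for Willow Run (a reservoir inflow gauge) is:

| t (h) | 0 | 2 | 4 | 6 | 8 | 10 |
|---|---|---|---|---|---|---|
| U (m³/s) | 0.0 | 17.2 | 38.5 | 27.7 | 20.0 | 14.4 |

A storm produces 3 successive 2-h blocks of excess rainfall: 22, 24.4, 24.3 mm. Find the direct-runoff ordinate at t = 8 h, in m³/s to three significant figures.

By discrete convolution, Q_j = Σ (P_i / 10 mm) · U_{j−i}.
At t = 8 h (j=4): Q = (22/10)·20.0 + (24.4/10)·27.7 + (24.3/10)·38.5 = 205 m³/s.

Q ≈ 205 m³/s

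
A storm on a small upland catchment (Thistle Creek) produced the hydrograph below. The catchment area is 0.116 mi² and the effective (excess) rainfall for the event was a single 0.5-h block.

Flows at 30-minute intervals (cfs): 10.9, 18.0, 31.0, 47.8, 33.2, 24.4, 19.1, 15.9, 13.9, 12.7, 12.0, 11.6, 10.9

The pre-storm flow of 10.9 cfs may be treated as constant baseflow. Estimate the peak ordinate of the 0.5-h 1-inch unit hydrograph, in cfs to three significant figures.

Direct runoff: 0.0, 7.1, 20.1, 36.9, 22.3, 13.5, 8.2, 5.0, 3.0, 1.8, 1.1, 0.7, 0.0 cfs; ΣQ_DR = 119.7 cfs, peak = 36.9 cfs.
Runoff depth d = ΣQ_DR·Δt / A = 119.7 × 1800 / (0.116 mi²) = 0.7995 in.
The 1-inch UH is the DRH scaled by (1 in)/d, so U_p = 36.9 × 1/0.7995 = 46.2 cfs.

U_p ≈ 46.2 cfs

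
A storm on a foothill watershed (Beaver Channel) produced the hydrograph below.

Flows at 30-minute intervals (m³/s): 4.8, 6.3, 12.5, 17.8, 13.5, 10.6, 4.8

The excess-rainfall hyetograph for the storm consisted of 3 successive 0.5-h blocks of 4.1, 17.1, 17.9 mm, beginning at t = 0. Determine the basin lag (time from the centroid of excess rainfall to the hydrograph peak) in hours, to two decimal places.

t_L ≈ 0.57 h

Centroid of excess rainfall: t_c = Σ P_i·t̄_i / ΣP_i = 0.9265 h (block centres at 0.25, 0.75, 1.25 h).
Hydrograph peak occurs at t = 1.5 h, so basin lag t_L = 1.5 − 0.9265 = 0.57 h.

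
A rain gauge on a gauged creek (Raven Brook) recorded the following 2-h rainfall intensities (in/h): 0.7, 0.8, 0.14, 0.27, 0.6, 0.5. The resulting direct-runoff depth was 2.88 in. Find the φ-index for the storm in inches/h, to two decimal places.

φ ≈ 0.29 in/h

Only the 4 blocks with intensity above φ contribute runoff: 0.7, 0.8, 0.6, 0.5 in/h.
Σ(I−φ)·Δt = d  ⇒  (0.7+0.8+0.6+0.5 − 4φ)·2 = 2.88
φ = (2.600 − 2.88/2) / 4 = 0.29 in/h.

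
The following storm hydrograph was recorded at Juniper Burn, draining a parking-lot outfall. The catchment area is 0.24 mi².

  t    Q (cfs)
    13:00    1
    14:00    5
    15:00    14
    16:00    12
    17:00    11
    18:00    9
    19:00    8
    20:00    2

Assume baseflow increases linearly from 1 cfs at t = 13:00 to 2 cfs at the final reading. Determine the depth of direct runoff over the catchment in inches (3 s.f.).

d ≈ 0.323 in

Direct runoff: 0.00, 3.86, 12.71, 10.57, 9.43, 7.29, 6.14, 0.00 cfs; ΣQ_DR = 50.00 cfs.
V = ΣQ_DR · Δt = 50.00 × 3600 s = 1.800 × 10^5 ft³.
Over A = 0.24 mi², depth = V / A = 0.323 in.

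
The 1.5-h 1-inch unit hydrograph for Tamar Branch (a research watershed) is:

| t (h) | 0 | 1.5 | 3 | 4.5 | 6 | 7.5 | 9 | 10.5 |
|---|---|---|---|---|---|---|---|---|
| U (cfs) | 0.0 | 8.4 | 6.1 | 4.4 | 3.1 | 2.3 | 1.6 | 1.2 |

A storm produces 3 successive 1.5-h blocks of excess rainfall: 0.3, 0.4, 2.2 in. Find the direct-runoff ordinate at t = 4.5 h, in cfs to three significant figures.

By discrete convolution, Q_j = Σ (P_i / 1 in) · U_{j−i}.
At t = 4.5 h (j=3): Q = (0.3/1)·4.4 + (0.4/1)·6.1 + (2.2/1)·8.4 = 22.2 cfs.

Q ≈ 22.2 cfs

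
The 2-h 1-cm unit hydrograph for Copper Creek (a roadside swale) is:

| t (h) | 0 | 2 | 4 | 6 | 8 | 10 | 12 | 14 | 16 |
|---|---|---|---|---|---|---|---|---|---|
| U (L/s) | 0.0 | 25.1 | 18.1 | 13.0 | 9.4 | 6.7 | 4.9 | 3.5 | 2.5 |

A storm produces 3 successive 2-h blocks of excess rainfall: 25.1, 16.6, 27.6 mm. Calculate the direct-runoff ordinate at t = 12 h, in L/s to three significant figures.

Q ≈ 49.4 L/s

By discrete convolution, Q_j = Σ (P_i / 10 mm) · U_{j−i}.
At t = 12 h (j=6): Q = (25.1/10)·4.9 + (16.6/10)·6.7 + (27.6/10)·9.4 = 49.4 L/s.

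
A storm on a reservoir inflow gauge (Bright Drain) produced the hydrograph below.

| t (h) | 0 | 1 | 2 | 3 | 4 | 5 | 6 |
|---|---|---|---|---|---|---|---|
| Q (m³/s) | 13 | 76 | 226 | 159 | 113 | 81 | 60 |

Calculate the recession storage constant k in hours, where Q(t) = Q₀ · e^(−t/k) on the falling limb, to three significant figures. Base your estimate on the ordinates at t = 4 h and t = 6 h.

On the falling limb, Q drops from 113 to 60 m³/s between t = 4 h and t = 6 h (Δt = 2 h).
k = −Δt / ln(Q₂/Q₁) = −2 / ln(60/113) = 3.16 h.

k ≈ 3.16 h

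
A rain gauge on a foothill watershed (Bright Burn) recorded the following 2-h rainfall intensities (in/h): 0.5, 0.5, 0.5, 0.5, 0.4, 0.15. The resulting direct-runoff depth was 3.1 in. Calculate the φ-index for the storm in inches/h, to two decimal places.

Only the 5 blocks with intensity above φ contribute runoff: 0.5, 0.5, 0.5, 0.5, 0.4 in/h.
Σ(I−φ)·Δt = d  ⇒  (0.5+0.5+0.5+0.5+0.4 − 5φ)·2 = 3.1
φ = (2.400 − 3.1/2) / 5 = 0.17 in/h.

φ ≈ 0.17 in/h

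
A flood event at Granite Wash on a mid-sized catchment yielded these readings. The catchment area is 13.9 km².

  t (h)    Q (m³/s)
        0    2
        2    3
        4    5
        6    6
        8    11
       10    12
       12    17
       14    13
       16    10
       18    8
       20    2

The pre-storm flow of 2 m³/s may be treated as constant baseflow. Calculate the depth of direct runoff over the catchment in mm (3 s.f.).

Direct runoff: 0.0, 1.0, 3.0, 4.0, 9.0, 10.0, 15.0, 11.0, 8.0, 6.0, 0.0 m³/s; ΣQ_DR = 67.00 m³/s.
V = ΣQ_DR · Δt = 67.00 × 7200 s = 4.824 × 10^5 m³.
Over A = 13.9 km², depth = V / A = 34.7 mm.

d ≈ 34.7 mm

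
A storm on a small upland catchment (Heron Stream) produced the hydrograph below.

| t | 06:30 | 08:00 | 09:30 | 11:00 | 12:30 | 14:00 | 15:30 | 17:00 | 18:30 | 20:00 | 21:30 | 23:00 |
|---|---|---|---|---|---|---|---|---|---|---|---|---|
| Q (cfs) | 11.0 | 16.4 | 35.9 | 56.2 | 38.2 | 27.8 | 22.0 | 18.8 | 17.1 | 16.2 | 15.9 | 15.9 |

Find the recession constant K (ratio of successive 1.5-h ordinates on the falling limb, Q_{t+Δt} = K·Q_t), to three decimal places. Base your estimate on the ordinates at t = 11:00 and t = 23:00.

Using the recession-limb readings at t = 11:00 and t = 23:00: Q falls from 56.2 to 15.9 cfs over 8 intervals.
K = (Q₂/Q₁)^(1/8) = (15.9/56.2)^(1/8) = 0.854.

K ≈ 0.854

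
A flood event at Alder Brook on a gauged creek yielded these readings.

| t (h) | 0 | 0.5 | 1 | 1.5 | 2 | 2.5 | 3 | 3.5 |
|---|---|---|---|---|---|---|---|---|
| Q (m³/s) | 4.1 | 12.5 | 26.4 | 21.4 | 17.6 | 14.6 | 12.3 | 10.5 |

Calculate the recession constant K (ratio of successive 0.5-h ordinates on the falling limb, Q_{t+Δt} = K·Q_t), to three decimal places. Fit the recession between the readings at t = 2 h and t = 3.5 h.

Using the recession-limb readings at t = 2 h and t = 3.5 h: Q falls from 17.6 to 10.5 m³/s over 3 intervals.
K = (Q₂/Q₁)^(1/3) = (10.5/17.6)^(1/3) = 0.842.

K ≈ 0.842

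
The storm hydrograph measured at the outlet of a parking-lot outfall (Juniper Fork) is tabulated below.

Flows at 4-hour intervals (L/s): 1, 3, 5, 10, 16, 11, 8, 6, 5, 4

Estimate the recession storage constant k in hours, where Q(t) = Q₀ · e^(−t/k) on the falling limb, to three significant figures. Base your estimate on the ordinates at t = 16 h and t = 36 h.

k ≈ 14.4 h

On the falling limb, Q drops from 16 to 4 L/s between t = 16 h and t = 36 h (Δt = 20 h).
k = −Δt / ln(Q₂/Q₁) = −20 / ln(4/16) = 14.4 h.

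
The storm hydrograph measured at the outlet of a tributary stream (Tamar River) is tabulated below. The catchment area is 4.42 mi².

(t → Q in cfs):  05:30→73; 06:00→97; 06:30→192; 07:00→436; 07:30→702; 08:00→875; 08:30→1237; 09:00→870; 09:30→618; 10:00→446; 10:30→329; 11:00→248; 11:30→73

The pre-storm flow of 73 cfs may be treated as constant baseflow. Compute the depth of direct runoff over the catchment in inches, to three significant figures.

Direct runoff: 0.0, 24.0, 119.0, 363.0, 629.0, 802.0, 1164.0, 797.0, 545.0, 373.0, 256.0, 175.0, 0.0 cfs; ΣQ_DR = 5247 cfs.
V = ΣQ_DR · Δt = 5247 × 1800 s = 9.445 × 10^6 ft³.
Over A = 4.42 mi², depth = V / A = 0.920 in.

d ≈ 0.920 in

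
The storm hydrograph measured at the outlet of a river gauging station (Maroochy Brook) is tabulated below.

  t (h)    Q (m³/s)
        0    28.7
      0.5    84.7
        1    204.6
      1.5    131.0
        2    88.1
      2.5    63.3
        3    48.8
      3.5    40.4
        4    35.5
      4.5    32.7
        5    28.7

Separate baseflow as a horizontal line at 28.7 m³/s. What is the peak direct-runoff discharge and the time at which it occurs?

Subtracting baseflow gives direct-runoff ordinates: 0.0, 56.0, 175.9, 102.3, 59.4, 34.6, 20.1, 11.7, 6.8, 4.0, 0.0 m³/s.
The maximum is 175.9 m³/s, occurring at the reading for t = 1 h.

Q_p = 175.9 m³/s at t = 1 h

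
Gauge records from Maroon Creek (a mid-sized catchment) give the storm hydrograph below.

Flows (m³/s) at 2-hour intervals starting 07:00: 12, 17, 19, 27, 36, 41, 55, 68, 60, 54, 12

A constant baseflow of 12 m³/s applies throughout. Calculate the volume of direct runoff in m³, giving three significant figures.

Direct-runoff ordinates (Q − Q_b): 0.0, 5.0, 7.0, 15.0, 24.0, 29.0, 43.0, 56.0, 48.0, 42.0, 0.0 m³/s.
ΣQ_DR = 269.0 m³/s.
With Δt = 2 h = 7200 s, V = ΣQ_DR · Δt = 269.0 × 7200 = 1.94 × 10^6 m³.

V ≈ 1.94 × 10^6 m³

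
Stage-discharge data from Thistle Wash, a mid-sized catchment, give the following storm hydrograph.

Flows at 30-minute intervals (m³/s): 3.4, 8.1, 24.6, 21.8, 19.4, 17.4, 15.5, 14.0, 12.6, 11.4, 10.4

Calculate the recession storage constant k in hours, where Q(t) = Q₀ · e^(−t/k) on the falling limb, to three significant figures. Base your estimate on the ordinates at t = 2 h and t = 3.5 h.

k ≈ 4.60 h

On the falling limb, Q drops from 19.4 to 14.0 m³/s between t = 2 h and t = 3.5 h (Δt = 1.5 h).
k = −Δt / ln(Q₂/Q₁) = −1.5 / ln(14.0/19.4) = 4.60 h.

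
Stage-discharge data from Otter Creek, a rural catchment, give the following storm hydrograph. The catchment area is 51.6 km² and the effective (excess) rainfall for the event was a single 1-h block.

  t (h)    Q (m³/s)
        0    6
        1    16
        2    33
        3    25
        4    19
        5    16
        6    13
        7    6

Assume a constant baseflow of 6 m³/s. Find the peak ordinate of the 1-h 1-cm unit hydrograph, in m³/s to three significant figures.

U_p ≈ 45.0 m³/s

Direct runoff: 0.0, 10.0, 27.0, 19.0, 13.0, 10.0, 7.0, 0.0 m³/s; ΣQ_DR = 86.00 m³/s, peak = 27.0 m³/s.
Runoff depth d = ΣQ_DR·Δt / A = 86.00 × 3600 / (51.6 km²) = 6.000 mm.
The 1-cm UH is the DRH scaled by (10 mm)/d, so U_p = 27.0 × 10/6.000 = 45.0 m³/s.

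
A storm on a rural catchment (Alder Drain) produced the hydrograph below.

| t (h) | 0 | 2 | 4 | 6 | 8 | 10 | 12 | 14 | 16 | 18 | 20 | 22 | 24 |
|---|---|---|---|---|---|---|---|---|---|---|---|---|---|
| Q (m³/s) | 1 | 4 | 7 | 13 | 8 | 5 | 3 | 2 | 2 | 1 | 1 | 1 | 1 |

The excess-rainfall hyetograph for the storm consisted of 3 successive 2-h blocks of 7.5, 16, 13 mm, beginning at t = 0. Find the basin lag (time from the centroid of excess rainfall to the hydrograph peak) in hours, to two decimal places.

Centroid of excess rainfall: t_c = Σ P_i·t̄_i / ΣP_i = 3.3014 h (block centres at 1, 3, 5 h).
Hydrograph peak occurs at t = 6 h, so basin lag t_L = 6 − 3.3014 = 2.70 h.

t_L ≈ 2.70 h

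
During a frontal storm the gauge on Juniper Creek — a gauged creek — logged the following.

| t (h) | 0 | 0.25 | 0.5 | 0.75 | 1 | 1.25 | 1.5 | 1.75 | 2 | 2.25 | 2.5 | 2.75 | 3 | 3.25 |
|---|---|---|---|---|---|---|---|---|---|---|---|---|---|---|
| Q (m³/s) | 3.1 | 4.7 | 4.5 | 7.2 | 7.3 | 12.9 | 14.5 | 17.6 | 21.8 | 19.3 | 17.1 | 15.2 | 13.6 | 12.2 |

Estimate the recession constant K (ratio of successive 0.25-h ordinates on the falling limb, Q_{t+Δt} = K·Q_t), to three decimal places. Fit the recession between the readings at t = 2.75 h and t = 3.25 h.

Using the recession-limb readings at t = 2.75 h and t = 3.25 h: Q falls from 15.2 to 12.2 m³/s over 2 intervals.
K = (Q₂/Q₁)^(1/2) = (12.2/15.2)^(1/2) = 0.896.

K ≈ 0.896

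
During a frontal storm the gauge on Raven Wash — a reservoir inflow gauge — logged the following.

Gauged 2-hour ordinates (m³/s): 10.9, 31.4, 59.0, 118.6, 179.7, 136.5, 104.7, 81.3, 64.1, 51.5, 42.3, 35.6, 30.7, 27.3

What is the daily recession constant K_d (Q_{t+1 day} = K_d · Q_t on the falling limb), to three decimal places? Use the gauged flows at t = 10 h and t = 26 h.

K_d ≈ 0.089

Between t = 10 h and t = 26 h the flow falls from 136.5 to 27.3 m³/s over 8×2 h = 16 h.
Per-interval ratio K = (27.3/136.5)^(1/8) = 0.8178; K_d = K^(24/2) = 0.089.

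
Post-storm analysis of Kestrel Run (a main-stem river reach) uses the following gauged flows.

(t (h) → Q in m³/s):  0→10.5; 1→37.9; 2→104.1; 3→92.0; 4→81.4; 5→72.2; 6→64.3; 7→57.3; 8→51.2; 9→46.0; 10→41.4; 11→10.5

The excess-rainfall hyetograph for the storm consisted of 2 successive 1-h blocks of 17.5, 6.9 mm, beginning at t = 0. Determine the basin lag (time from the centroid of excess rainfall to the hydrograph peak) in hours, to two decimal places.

t_L ≈ 1.22 h

Centroid of excess rainfall: t_c = Σ P_i·t̄_i / ΣP_i = 0.7828 h (block centres at 0.5, 1.5 h).
Hydrograph peak occurs at t = 2 h, so basin lag t_L = 2 − 0.7828 = 1.22 h.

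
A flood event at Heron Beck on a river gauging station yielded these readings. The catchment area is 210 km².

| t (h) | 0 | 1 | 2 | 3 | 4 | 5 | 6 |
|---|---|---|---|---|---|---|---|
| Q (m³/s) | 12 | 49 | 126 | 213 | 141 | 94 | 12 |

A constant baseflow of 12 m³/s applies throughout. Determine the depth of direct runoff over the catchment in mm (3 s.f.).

Direct runoff: 0.0, 37.0, 114.0, 201.0, 129.0, 82.0, 0.0 m³/s; ΣQ_DR = 563.0 m³/s.
V = ΣQ_DR · Δt = 563.0 × 3600 s = 2.027 × 10^6 m³.
Over A = 210 km², depth = V / A = 9.65 mm.

d ≈ 9.65 mm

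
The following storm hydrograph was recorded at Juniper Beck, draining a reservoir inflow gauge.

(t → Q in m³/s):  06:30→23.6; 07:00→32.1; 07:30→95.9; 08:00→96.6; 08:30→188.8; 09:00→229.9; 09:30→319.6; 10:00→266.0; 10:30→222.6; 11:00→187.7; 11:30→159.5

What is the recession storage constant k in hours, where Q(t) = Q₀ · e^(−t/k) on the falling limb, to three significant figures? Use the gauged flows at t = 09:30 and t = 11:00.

k ≈ 2.82 h

On the falling limb, Q drops from 319.6 to 187.7 m³/s between t = 09:30 and t = 11:00 (Δt = 1.5 h).
k = −Δt / ln(Q₂/Q₁) = −1.5 / ln(187.7/319.6) = 2.82 h.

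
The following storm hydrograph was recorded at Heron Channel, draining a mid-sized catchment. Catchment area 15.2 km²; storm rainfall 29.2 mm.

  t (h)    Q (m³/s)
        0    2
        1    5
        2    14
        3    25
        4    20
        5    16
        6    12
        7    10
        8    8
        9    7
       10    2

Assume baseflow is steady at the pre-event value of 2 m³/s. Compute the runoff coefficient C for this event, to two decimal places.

C ≈ 0.80

ΣQ_DR = 99.00 m³/s; V = ΣQ_DR·Δt = 3.564 × 10^5 m³.
Runoff depth d = V / A = 23.45 mm.
C = d / P = 23.45 / 29.2 = 0.80.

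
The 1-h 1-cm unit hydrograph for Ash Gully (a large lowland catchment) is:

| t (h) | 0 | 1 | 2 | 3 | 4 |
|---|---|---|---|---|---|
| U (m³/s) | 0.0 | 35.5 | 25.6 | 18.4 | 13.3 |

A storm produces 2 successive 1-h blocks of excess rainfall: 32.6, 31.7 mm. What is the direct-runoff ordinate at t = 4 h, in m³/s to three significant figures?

Q ≈ 102 m³/s

By discrete convolution, Q_j = Σ (P_i / 10 mm) · U_{j−i}.
At t = 4 h (j=4): Q = (32.6/10)·13.3 + (31.7/10)·18.4 = 102 m³/s.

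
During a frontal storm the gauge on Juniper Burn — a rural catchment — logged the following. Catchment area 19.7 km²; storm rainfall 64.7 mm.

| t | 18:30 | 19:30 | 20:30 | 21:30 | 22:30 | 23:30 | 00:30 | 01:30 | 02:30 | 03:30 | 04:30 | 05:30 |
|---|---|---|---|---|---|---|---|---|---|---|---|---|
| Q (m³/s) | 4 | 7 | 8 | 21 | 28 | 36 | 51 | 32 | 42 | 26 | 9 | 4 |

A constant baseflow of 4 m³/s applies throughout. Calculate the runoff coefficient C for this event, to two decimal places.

C ≈ 0.62

ΣQ_DR = 220.0 m³/s; V = ΣQ_DR·Δt = 7.920 × 10^5 m³.
Runoff depth d = V / A = 40.20 mm.
C = d / P = 40.20 / 64.7 = 0.62.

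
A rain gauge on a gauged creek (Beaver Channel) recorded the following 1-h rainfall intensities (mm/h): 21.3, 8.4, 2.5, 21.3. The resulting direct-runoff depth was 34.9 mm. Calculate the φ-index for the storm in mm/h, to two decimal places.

Only the 3 blocks with intensity above φ contribute runoff: 21.3, 8.4, 21.3 mm/h.
Σ(I−φ)·Δt = d  ⇒  (21.3+8.4+21.3 − 3φ)·1 = 34.9
φ = (51.00 − 34.9/1) / 3 = 5.37 mm/h.

φ ≈ 5.37 mm/h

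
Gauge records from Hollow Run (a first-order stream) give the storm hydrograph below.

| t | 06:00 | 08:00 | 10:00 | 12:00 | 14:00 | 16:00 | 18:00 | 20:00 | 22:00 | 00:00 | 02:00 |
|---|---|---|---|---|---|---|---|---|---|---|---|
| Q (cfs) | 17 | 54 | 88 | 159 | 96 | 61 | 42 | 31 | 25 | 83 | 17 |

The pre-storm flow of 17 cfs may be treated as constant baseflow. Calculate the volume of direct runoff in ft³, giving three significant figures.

Direct-runoff ordinates (Q − Q_b): 0.0, 37.0, 71.0, 142.0, 79.0, 44.0, 25.0, 14.0, 8.0, 66.0, 0.0 cfs.
ΣQ_DR = 486.0 cfs.
With Δt = 2 h = 7200 s, V = ΣQ_DR · Δt = 486.0 × 7200 = 3.50 × 10^6 ft³.

V ≈ 3.50 × 10^6 ft³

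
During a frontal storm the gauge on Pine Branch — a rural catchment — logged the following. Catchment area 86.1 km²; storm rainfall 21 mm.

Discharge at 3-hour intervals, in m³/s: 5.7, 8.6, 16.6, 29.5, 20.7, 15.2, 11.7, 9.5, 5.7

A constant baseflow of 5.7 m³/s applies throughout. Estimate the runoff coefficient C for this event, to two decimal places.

C ≈ 0.43

ΣQ_DR = 71.90 m³/s; V = ΣQ_DR·Δt = 7.765 × 10^5 m³.
Runoff depth d = V / A = 9.019 mm.
C = d / P = 9.019 / 21 = 0.43.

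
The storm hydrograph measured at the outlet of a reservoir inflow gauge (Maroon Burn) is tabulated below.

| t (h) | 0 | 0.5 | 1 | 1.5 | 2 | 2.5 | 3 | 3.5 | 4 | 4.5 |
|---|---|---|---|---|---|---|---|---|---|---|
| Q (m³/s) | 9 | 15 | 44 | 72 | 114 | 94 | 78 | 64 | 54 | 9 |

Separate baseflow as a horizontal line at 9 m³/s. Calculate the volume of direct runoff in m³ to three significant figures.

Direct-runoff ordinates (Q − Q_b): 0.0, 6.0, 35.0, 63.0, 105.0, 85.0, 69.0, 55.0, 45.0, 0.0 m³/s.
ΣQ_DR = 463.0 m³/s.
With Δt = 0.5 h = 1800 s, V = ΣQ_DR · Δt = 463.0 × 1800 = 8.33 × 10^5 m³.

V ≈ 8.33 × 10^5 m³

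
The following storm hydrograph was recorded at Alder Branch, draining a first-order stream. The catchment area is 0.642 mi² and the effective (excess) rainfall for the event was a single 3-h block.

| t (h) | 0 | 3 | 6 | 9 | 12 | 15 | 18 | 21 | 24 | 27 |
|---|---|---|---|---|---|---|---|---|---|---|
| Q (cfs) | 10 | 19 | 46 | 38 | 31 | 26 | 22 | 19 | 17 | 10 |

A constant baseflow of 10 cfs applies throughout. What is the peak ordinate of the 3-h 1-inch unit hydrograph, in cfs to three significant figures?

Direct runoff: 0.0, 9.0, 36.0, 28.0, 21.0, 16.0, 12.0, 9.0, 7.0, 0.0 cfs; ΣQ_DR = 138.0 cfs, peak = 36.0 cfs.
Runoff depth d = ΣQ_DR·Δt / A = 138.0 × 10800 / (0.642 mi²) = 0.9993 in.
The 1-inch UH is the DRH scaled by (1 in)/d, so U_p = 36.0 × 1/0.9993 = 36.0 cfs.

U_p ≈ 36.0 cfs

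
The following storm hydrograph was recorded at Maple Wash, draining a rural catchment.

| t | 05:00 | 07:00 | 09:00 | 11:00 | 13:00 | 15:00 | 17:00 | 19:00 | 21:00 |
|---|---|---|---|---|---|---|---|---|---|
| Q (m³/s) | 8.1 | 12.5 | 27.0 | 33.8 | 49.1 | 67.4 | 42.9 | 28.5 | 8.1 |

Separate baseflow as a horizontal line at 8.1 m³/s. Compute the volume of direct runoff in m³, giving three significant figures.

V ≈ 1.47 × 10^6 m³

Direct-runoff ordinates (Q − Q_b): 0.0, 4.4, 18.9, 25.7, 41.0, 59.3, 34.8, 20.4, 0.0 m³/s.
ΣQ_DR = 204.5 m³/s.
With Δt = 2 h = 7200 s, V = ΣQ_DR · Δt = 204.5 × 7200 = 1.47 × 10^6 m³.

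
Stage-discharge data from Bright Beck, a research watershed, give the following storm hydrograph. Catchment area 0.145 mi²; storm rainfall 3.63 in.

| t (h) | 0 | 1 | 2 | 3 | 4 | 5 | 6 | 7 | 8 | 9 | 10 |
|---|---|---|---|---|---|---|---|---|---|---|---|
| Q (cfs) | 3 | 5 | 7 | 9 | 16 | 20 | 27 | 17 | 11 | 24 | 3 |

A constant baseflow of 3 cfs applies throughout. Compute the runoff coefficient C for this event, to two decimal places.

C ≈ 0.32

ΣQ_DR = 109.0 cfs; V = ΣQ_DR·Δt = 3.924 × 10^5 ft³.
Runoff depth d = V / A = 1.165 in.
C = d / P = 1.165 / 3.63 = 0.32.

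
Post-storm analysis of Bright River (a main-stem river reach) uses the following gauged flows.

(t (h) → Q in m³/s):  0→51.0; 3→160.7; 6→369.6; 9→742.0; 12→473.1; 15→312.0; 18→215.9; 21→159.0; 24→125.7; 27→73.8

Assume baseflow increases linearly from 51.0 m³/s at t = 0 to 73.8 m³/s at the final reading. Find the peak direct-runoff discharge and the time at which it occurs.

Subtracting baseflow gives direct-runoff ordinates: 0.00, 107.17, 313.53, 683.40, 411.97, 248.33, 149.70, 90.27, 54.43, 0.00 m³/s.
The maximum is 683.40 m³/s, occurring at the reading for t = 9 h.

Q_p = 683.40 m³/s at t = 9 h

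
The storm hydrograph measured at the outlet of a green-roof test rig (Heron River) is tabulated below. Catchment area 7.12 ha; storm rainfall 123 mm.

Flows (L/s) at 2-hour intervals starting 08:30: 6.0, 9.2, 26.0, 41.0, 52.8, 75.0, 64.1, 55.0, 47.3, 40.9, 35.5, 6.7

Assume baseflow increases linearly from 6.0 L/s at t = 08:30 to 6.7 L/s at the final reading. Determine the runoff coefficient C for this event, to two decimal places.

ΣQ_DR = 383.3 L/s; V = ΣQ_DR·Δt = 2.760 × 10^6 L.
Runoff depth d = V / A = 38.76 mm.
C = d / P = 38.76 / 123 = 0.32.

C ≈ 0.32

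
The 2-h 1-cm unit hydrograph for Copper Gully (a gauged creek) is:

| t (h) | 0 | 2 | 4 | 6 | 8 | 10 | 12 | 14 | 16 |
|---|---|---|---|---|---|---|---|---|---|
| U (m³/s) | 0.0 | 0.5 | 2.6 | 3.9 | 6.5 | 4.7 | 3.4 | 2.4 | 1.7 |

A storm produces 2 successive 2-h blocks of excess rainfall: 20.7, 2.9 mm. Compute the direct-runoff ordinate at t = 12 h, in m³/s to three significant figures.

Q ≈ 8.40 m³/s

By discrete convolution, Q_j = Σ (P_i / 10 mm) · U_{j−i}.
At t = 12 h (j=6): Q = (20.7/10)·3.4 + (2.9/10)·4.7 = 8.40 m³/s.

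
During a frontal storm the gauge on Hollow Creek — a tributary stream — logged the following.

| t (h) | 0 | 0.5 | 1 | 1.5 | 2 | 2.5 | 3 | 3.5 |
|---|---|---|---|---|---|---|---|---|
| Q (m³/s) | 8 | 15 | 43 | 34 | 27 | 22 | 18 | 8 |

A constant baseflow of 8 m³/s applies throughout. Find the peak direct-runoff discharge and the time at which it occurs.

Q_p = 35.0 m³/s at t = 1 h

Subtracting baseflow gives direct-runoff ordinates: 0.0, 7.0, 35.0, 26.0, 19.0, 14.0, 10.0, 0.0 m³/s.
The maximum is 35.0 m³/s, occurring at the reading for t = 1 h.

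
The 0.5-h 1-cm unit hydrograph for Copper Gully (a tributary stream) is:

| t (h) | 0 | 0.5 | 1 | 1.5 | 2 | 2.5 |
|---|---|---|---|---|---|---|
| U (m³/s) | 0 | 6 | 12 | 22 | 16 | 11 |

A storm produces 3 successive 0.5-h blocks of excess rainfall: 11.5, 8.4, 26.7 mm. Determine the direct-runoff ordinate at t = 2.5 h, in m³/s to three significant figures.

By discrete convolution, Q_j = Σ (P_i / 10 mm) · U_{j−i}.
At t = 2.5 h (j=5): Q = (11.5/10)·11 + (8.4/10)·16 + (26.7/10)·22 = 84.8 m³/s.

Q ≈ 84.8 m³/s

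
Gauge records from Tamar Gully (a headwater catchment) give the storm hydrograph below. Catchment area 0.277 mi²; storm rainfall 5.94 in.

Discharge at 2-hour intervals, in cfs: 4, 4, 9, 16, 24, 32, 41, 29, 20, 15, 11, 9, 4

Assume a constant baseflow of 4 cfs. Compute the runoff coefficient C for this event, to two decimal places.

C ≈ 0.31

ΣQ_DR = 166.0 cfs; V = ΣQ_DR·Δt = 1.195 × 10^6 ft³.
Runoff depth d = V / A = 1.857 in.
C = d / P = 1.857 / 5.94 = 0.31.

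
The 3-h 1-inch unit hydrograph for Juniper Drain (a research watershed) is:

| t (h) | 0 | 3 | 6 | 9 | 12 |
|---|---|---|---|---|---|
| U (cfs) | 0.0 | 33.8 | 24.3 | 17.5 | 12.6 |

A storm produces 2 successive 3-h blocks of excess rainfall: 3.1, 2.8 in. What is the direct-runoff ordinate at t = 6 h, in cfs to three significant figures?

By discrete convolution, Q_j = Σ (P_i / 1 in) · U_{j−i}.
At t = 6 h (j=2): Q = (3.1/1)·24.3 + (2.8/1)·33.8 = 170 cfs.

Q ≈ 170 cfs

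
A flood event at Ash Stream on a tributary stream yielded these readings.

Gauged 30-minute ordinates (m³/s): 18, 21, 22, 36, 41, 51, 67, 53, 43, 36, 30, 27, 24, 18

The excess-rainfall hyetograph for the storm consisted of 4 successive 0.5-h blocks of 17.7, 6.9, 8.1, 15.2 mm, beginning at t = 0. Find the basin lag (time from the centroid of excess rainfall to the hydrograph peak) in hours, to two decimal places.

t_L ≈ 2.03 h

Centroid of excess rainfall: t_c = Σ P_i·t̄_i / ΣP_i = 0.9671 h (block centres at 0.25, 0.75, 1.25, 1.75 h).
Hydrograph peak occurs at t = 3 h, so basin lag t_L = 3 − 0.9671 = 2.03 h.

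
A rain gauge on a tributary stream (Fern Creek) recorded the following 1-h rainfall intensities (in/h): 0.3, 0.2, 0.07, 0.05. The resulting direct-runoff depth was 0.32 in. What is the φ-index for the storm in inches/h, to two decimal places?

φ ≈ 0.09 in/h

Only the 2 blocks with intensity above φ contribute runoff: 0.3, 0.2 in/h.
Σ(I−φ)·Δt = d  ⇒  (0.3+0.2 − 2φ)·1 = 0.32
φ = (0.5000 − 0.32/1) / 2 = 0.09 in/h.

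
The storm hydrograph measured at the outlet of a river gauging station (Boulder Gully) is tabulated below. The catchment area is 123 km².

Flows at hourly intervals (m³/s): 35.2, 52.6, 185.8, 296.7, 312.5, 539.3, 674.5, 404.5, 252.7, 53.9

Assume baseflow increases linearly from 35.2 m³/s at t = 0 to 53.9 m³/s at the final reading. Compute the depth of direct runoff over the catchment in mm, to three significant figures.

d ≈ 69.1 mm

Direct runoff: 0.00, 15.32, 146.44, 255.27, 268.99, 493.71, 626.83, 354.76, 200.88, 0.00 m³/s; ΣQ_DR = 2362 m³/s.
V = ΣQ_DR · Δt = 2362 × 3600 s = 8.504 × 10^6 m³.
Over A = 123 km², depth = V / A = 69.1 mm.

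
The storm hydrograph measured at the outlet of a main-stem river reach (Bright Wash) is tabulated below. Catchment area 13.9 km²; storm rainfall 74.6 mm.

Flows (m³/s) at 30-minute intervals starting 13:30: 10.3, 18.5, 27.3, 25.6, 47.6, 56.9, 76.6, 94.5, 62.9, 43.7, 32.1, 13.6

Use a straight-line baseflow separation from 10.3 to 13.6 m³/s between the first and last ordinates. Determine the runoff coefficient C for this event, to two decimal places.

ΣQ_DR = 366.2 m³/s; V = ΣQ_DR·Δt = 6.592 × 10^5 m³.
Runoff depth d = V / A = 47.42 mm.
C = d / P = 47.42 / 74.6 = 0.64.

C ≈ 0.64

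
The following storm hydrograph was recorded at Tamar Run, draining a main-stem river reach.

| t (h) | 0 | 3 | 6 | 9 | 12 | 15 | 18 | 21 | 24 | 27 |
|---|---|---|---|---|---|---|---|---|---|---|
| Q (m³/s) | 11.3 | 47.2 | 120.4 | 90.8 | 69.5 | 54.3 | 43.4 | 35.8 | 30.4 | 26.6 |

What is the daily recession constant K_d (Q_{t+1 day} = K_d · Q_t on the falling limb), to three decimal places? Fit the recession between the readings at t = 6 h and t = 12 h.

K_d ≈ 0.111

Between t = 6 h and t = 12 h the flow falls from 120.4 to 69.5 m³/s over 2×3 h = 6 h.
Per-interval ratio K = (69.5/120.4)^(1/2) = 0.7598; K_d = K^(24/3) = 0.111.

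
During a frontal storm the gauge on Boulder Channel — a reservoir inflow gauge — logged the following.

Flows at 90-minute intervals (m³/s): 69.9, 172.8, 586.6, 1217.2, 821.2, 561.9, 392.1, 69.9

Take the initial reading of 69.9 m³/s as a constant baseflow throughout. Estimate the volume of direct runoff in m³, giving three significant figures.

Direct-runoff ordinates (Q − Q_b): 0.0, 102.9, 516.7, 1147.3, 751.3, 492.0, 322.2, 0.0 m³/s.
ΣQ_DR = 3332 m³/s.
With Δt = 1.5 h = 5400 s, V = ΣQ_DR · Δt = 3332 × 5400 = 1.80 × 10^7 m³.

V ≈ 1.80 × 10^7 m³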